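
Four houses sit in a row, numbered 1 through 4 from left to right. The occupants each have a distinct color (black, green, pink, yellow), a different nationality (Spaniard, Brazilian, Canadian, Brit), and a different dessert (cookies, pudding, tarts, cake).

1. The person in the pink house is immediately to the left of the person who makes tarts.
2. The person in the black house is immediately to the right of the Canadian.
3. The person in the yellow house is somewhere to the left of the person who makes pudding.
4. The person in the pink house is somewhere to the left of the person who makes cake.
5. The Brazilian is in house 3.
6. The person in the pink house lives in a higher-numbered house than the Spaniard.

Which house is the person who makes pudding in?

2

By clue 5, the Brazilian is in house 3.
House 4 nationality: only Brit fits.
House 1 dessert: only cookies fits.
The only color still possible for house 4 is green.
House 2's dessert must be pudding (nothing else left).
Clue 3: the person in the yellow house is in house 1.
The person in the black house is narrowed to house 2 or 3; consider each.
Placing it in house 2 leads to a contradiction, so it's in house 3.
By clue 2, the Canadian is in house 2.
That leaves pink as the color for house 2.
That leaves Spaniard as the nationality for house 1.
By clue 1, the person who makes tarts is in house 3.
The only dessert still possible for house 4 is cake.
So: house 1 = yellow/Spaniard/cookies, house 2 = pink/Canadian/pudding, house 3 = black/Brazilian/tarts, house 4 = green/Brit/cake.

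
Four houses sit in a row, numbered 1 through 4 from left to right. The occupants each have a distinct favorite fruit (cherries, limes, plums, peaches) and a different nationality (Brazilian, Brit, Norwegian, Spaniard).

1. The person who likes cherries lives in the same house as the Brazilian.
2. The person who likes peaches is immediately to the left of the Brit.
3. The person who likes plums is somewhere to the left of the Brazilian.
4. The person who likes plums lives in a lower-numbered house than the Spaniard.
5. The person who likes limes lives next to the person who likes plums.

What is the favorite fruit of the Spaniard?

limes

That leaves Norwegian as the nationality for house 1.
The person who likes cherries is narrowed to house 2 or 3 or 4; consider each.
Placing it in house 2 and house 3 leads to a contradiction, so it's in house 4.
Clue 1 places the Brazilian in house 4.
House 3's favorite fruit must be limes (nothing else left).
The person who likes plums is in house 2 (clue 5).
So house 1 gets peaches for favorite fruit.
From clue 2, the Brit must be in house 2.
From clue 4, the Spaniard must be in house 3.
So: house 1 = peaches/Norwegian, house 2 = plums/Brit, house 3 = limes/Spaniard, house 4 = cherries/Brazilian.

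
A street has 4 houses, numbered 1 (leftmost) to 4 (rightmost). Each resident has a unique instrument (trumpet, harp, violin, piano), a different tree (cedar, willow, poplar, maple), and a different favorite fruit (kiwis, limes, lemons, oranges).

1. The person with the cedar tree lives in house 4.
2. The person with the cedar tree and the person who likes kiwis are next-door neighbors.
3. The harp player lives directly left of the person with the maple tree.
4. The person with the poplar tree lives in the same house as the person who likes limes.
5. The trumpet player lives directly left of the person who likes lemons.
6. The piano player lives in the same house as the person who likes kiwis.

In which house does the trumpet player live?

Clue 1: the person with the cedar tree is in house 4.
Clue 2 places the person who likes kiwis in house 3.
By clue 6, the piano player is in house 3.
So house 4 gets violin for instrument.
From clue 5, the trumpet player must be in house 1.
By clue 5, the person who likes lemons is in house 2.
The only instrument still possible for house 2 is harp.
That leaves oranges as the favorite fruit for house 4.
From clue 3, the person with the maple tree must be in house 3.
From clue 4, the person with the poplar tree must be in house 1.
That leaves willow as the tree for house 2.
House 1 favorite fruit: only limes fits.
So: house 1 = trumpet/poplar/limes, house 2 = harp/willow/lemons, house 3 = piano/maple/kiwis, house 4 = violin/cedar/oranges.

1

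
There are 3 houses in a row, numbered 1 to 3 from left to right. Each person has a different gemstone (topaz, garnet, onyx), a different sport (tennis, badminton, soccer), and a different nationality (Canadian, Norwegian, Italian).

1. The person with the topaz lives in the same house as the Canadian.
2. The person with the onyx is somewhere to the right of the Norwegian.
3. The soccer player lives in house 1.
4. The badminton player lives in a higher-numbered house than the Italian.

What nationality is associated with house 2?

By clue 3, the soccer player is in house 1.
So house 3 gets Canadian for nationality.
Clue 1: the person with the topaz is in house 3.
House 1's gemstone must be garnet (nothing else left).
So house 2 gets onyx for gemstone.
Clue 2 places the Norwegian in house 1.
That leaves Italian as the nationality for house 2.
Clue 4 places the badminton player in house 3.
So house 2 gets tennis for sport.
So: house 1 = garnet/soccer/Norwegian, house 2 = onyx/tennis/Italian, house 3 = topaz/badminton/Canadian.

Italian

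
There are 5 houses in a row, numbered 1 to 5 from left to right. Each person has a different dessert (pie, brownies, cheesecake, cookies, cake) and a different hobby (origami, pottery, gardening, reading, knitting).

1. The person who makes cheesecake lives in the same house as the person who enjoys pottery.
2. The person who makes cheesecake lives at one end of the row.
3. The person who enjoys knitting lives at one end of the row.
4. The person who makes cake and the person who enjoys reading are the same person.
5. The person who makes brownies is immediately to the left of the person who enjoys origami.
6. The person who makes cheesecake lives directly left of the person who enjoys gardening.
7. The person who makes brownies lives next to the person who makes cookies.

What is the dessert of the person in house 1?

cheesecake

Clue 6 places the person who makes cheesecake in house 1.
Clue 6: the person who enjoys gardening is in house 2.
Clue 1 places the person who enjoys pottery in house 1.
House 5's hobby must be knitting (nothing else left).
The only dessert still possible for house 5 is pie.
The person who makes brownies is narrowed to house 2 or 3; consider each.
Placing it in house 3 leads to a contradiction, so it's in house 2.
Clue 5: the person who enjoys origami is in house 3.
Clue 7 places the person who makes cookies in house 3.
House 4 dessert: only cake fits.
So house 4 gets reading for hobby.
So: house 1 = cheesecake/pottery, house 2 = brownies/gardening, house 3 = cookies/origami, house 4 = cake/reading, house 5 = pie/knitting.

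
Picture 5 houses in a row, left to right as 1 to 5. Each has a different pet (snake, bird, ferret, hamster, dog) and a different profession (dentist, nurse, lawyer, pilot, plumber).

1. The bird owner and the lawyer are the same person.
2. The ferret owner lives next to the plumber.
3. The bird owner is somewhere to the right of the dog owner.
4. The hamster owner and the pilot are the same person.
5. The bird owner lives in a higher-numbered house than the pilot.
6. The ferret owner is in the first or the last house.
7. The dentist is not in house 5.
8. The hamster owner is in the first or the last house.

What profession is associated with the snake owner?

Clue 4 places the hamster owner in house 1.
From clue 4, the pilot must be in house 1.
Clue 2 places the plumber in house 4.
That leaves ferret as the pet for house 5.
The bird owner is in house 3 (clue 1).
Clue 1: the lawyer is in house 3.
Clue 3: the dog owner is in house 2.
House 4's pet must be snake (nothing else left).
The only profession still possible for house 5 is nurse.
House 2's profession must be dentist (nothing else left).
So: house 1 = hamster/pilot, house 2 = dog/dentist, house 3 = bird/lawyer, house 4 = snake/plumber, house 5 = ferret/nurse.

plumber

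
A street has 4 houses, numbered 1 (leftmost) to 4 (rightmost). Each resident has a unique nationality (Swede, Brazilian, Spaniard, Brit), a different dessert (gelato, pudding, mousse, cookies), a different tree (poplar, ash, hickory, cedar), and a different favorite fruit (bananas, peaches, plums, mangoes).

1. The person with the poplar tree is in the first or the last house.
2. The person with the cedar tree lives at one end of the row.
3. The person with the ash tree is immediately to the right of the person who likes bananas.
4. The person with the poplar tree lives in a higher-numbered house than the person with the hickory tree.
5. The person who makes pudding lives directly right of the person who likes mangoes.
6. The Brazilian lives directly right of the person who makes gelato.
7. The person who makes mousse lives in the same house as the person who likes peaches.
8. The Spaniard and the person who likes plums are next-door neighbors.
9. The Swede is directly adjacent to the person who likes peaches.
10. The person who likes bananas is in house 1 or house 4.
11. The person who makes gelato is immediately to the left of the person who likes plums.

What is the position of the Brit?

2

Clue 4: the person with the poplar tree is in house 4.
From clue 10, the person who likes bananas must be in house 1.
The only tree still possible for house 1 is cedar.
By clue 3, the person with the ash tree is in house 2.
House 3's tree must be hickory (nothing else left).
The person who makes pudding is narrowed to house 3 or 4; consider each.
Placing it in house 3 leads to a contradiction, so it's in house 4.
Clue 5: the person who likes mangoes is in house 3.
Clue 7 places the person who makes mousse in house 2.
Clue 7: the person who likes peaches is in house 2.
So house 4 gets plums for favorite fruit.
Clue 8 places the Spaniard in house 3.
By clue 11, the person who makes gelato is in house 3.
House 1 dessert: only cookies fits.
Clue 6 places the Brazilian in house 4.
That leaves Swede as the nationality for house 1.
House 2's nationality must be Brit (nothing else left).
So: house 1 = Swede/cookies/cedar/bananas, house 2 = Brit/mousse/ash/peaches, house 3 = Spaniard/gelato/hickory/mangoes, house 4 = Brazilian/pudding/poplar/plums.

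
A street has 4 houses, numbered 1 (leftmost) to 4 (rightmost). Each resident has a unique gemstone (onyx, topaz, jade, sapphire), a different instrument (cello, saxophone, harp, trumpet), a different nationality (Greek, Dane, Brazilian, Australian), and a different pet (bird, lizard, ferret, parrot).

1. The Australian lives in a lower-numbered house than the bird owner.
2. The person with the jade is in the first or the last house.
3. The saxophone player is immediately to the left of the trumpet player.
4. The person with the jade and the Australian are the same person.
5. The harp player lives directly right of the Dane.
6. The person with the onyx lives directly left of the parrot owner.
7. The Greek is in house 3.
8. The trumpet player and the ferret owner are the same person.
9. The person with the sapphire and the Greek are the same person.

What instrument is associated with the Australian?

From clue 4, the person with the jade must be in house 1.
The Australian is in house 1 (clue 4).
Clue 7: the Greek is in house 3.
From clue 9, the person with the sapphire must be in house 3.
That leaves topaz as the gemstone for house 4.
That leaves Brazilian as the nationality for house 4.
That leaves lizard as the pet for house 1.
From clue 5, the harp player must be in house 3.
The parrot owner is in house 3 (clue 6).
House 2 gemstone: only onyx fits.
That leaves Dane as the nationality for house 2.
Clue 3 places the saxophone player in house 1.
By clue 3, the trumpet player is in house 2.
By clue 8, the ferret owner is in house 2.
The only instrument still possible for house 4 is cello.
The only pet still possible for house 4 is bird.
So: house 1 = jade/saxophone/Australian/lizard, house 2 = onyx/trumpet/Dane/ferret, house 3 = sapphire/harp/Greek/parrot, house 4 = topaz/cello/Brazilian/bird.

saxophone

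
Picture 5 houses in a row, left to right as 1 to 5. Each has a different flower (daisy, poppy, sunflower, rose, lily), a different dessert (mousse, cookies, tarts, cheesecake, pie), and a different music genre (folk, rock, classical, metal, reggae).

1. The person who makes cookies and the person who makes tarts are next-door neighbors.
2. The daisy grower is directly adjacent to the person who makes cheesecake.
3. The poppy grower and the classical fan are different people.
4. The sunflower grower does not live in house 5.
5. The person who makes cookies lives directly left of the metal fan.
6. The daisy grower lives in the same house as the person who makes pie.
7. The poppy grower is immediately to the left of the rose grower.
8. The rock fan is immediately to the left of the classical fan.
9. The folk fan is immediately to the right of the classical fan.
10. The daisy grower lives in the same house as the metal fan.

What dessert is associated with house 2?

The classical fan is narrowed to house 2 or 3 or 4; consider each.
Placing it in house 3 and house 4 leads to a contradiction, so it's in house 2.
By clue 8, the rock fan is in house 1.
By clue 9, the folk fan is in house 3.
That leaves mousse as the dessert for house 1.
The only dessert still possible for house 2 is tarts.
From clue 1, the person who makes cookies must be in house 3.
By clue 5, the metal fan is in house 4.
Clue 10: the daisy grower is in house 4.
House 5 music genre: only reggae fits.
The person who makes cheesecake is in house 5 (clue 2).
The person who makes pie is in house 4 (clue 6).
Clue 7: the poppy grower is in house 1.
Clue 7 places the rose grower in house 2.
That leaves lily as the flower for house 5.
The only flower still possible for house 3 is sunflower.
So: house 1 = poppy/mousse/rock, house 2 = rose/tarts/classical, house 3 = sunflower/cookies/folk, house 4 = daisy/pie/metal, house 5 = lily/cheesecake/reggae.

tarts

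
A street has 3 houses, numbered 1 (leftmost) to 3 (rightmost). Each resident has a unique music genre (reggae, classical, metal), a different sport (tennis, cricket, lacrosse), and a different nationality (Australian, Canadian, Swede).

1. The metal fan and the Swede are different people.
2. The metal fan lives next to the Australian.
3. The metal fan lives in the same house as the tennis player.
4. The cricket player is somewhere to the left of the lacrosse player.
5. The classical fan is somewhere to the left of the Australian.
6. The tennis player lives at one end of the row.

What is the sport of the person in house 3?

Clue 2: the Australian is in house 2.
Clue 5: the classical fan is in house 1.
That leaves reggae as the music genre for house 2.
That leaves metal as the music genre for house 3.
Clue 1: the Swede is in house 1.
From clue 3, the tennis player must be in house 3.
The only sport still possible for house 1 is cricket.
So house 2 gets lacrosse for sport.
So house 3 gets Canadian for nationality.
So: house 1 = classical/cricket/Swede, house 2 = reggae/lacrosse/Australian, house 3 = metal/tennis/Canadian.

tennis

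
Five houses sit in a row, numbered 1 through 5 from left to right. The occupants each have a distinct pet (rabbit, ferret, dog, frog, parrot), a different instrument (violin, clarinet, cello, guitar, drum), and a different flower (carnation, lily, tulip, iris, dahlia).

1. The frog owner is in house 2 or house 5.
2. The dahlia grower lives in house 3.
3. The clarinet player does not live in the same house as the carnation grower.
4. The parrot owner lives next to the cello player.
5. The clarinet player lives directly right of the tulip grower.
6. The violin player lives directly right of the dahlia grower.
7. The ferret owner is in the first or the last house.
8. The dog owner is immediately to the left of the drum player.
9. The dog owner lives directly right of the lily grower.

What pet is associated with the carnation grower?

dog

Clue 2 places the dahlia grower in house 3.
Clue 6 places the violin player in house 4.
By clue 9, the dog owner is in house 2.
Clue 9 places the lily grower in house 1.
House 5 pet: only frog fits.
The drum player is in house 3 (clue 8).
The only pet still possible for house 1 is ferret.
The only instrument still possible for house 1 is guitar.
House 2's instrument must be cello (nothing else left).
So house 5 gets clarinet for instrument.
The parrot owner is in house 3 (clue 4).
From clue 5, the tulip grower must be in house 4.
That leaves rabbit as the pet for house 4.
That leaves iris as the flower for house 5.
House 2's flower must be carnation (nothing else left).
So: house 1 = ferret/guitar/lily, house 2 = dog/cello/carnation, house 3 = parrot/drum/dahlia, house 4 = rabbit/violin/tulip, house 5 = frog/clarinet/iris.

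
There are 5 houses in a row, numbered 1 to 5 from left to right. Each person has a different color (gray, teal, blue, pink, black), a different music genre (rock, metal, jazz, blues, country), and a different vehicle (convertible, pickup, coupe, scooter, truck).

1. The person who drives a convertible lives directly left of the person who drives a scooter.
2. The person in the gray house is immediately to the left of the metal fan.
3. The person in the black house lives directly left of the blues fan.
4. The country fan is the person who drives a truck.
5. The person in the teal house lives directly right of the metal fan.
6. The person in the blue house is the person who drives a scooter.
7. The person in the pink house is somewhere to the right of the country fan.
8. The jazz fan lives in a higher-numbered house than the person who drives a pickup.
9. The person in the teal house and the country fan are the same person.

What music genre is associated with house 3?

metal

House 1 music genre: only rock fits.
The person in the gray house is narrowed to house 1 or 2; consider each.
Placing it in house 1 leads to a contradiction, so it's in house 2.
By clue 2, the metal fan is in house 3.
Clue 5: the person in the teal house is in house 4.
From clue 9, the country fan must be in house 4.
House 1's color must be black (nothing else left).
That leaves blue as the color for house 3.
That leaves pink as the color for house 5.
Clue 3: the blues fan is in house 2.
Clue 4: the person who drives a truck is in house 4.
Clue 6 places the person who drives a scooter in house 3.
So house 5 gets jazz for music genre.
The only vehicle still possible for house 5 is coupe.
Clue 1 places the person who drives a convertible in house 2.
House 1's vehicle must be pickup (nothing else left).
So: house 1 = black/rock/pickup, house 2 = gray/blues/convertible, house 3 = blue/metal/scooter, house 4 = teal/country/truck, house 5 = pink/jazz/coupe.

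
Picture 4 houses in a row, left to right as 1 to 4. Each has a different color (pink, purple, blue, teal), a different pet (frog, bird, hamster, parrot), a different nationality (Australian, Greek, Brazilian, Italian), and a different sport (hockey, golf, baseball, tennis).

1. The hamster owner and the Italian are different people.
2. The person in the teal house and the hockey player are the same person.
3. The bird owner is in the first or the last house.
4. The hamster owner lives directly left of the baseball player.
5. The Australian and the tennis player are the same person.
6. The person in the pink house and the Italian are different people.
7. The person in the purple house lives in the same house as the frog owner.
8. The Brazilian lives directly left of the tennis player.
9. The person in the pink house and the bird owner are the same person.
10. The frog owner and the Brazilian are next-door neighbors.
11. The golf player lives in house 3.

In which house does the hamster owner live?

1

The golf player is in house 3 (clue 11).
So house 1 gets hockey for sport.
Clue 2 places the person in the teal house in house 1.
Clue 9 places the bird owner in house 4.
The only color still possible for house 2 is purple.
That leaves blue as the color for house 3.
House 4's color must be pink (nothing else left).
House 2 pet: only frog fits.
The hamster owner is narrowed to house 1 or 3; consider each.
Placing it in house 3 leads to a contradiction, so it's in house 1.
Clue 4 places the baseball player in house 2.
That leaves parrot as the pet for house 3.
That leaves tennis as the sport for house 4.
By clue 5, the Australian is in house 4.
The Brazilian is in house 3 (clue 8).
The only nationality still possible for house 1 is Greek.
House 2's nationality must be Italian (nothing else left).
So: house 1 = teal/hamster/Greek/hockey, house 2 = purple/frog/Italian/baseball, house 3 = blue/parrot/Brazilian/golf, house 4 = pink/bird/Australian/tennis.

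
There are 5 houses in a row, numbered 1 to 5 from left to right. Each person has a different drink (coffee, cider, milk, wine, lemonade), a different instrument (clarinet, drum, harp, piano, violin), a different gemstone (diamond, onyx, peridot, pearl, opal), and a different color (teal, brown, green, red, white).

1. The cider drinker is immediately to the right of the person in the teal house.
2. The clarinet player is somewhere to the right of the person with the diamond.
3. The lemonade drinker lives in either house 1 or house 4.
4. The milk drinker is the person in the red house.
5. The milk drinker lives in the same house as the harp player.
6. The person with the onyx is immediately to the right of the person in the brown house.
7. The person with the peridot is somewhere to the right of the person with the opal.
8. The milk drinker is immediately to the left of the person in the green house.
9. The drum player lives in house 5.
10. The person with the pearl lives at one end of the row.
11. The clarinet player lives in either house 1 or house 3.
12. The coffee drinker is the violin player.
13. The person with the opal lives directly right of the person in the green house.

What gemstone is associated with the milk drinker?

Clue 9 places the drum player in house 5.
From clue 11, the clarinet player must be in house 3.
House 5 color: only white fits.
The lemonade drinker is narrowed to house 1 or 4; consider each.
Placing it in house 1 leads to a contradiction, so it's in house 4.
House 4 instrument: only piano fits.
The coffee drinker is narrowed to house 1 or 2; consider each.
Placing it in house 1 leads to a contradiction, so it's in house 2.
By clue 12, the violin player is in house 2.
That leaves milk as the drink for house 1.
House 1's instrument must be harp (nothing else left).
Clue 4: the person in the red house is in house 1.
The person in the green house is in house 2 (clue 8).
The person with the opal is in house 3 (clue 13).
House 3's color must be brown (nothing else left).
House 4 color: only teal fits.
Clue 1 places the cider drinker in house 5.
By clue 6, the person with the onyx is in house 4.
House 3's drink must be wine (nothing else left).
House 1's gemstone must be pearl (nothing else left).
House 2 gemstone: only diamond fits.
House 5 gemstone: only peridot fits.
So: house 1 = milk/harp/pearl/red, house 2 = coffee/violin/diamond/green, house 3 = wine/clarinet/opal/brown, house 4 = lemonade/piano/onyx/teal, house 5 = cider/drum/peridot/white.

pearl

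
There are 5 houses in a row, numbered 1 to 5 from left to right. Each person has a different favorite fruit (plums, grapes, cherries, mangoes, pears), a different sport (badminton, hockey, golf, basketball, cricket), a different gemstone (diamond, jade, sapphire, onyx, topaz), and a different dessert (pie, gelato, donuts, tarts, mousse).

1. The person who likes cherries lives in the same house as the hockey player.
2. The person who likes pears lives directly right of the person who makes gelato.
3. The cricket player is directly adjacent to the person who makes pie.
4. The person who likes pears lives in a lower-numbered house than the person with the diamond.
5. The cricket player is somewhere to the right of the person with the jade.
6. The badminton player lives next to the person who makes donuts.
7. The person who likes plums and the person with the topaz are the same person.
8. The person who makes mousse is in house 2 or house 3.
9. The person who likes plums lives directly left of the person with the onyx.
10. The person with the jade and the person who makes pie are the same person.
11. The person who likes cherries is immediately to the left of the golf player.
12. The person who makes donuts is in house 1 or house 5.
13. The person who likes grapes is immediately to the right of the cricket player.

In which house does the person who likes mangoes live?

5

So house 4 gets tarts for dessert.
That leaves donuts as the dessert for house 5.
Clue 6: the badminton player is in house 4.
That leaves mangoes as the favorite fruit for house 5.
That leaves basketball as the sport for house 5.
So house 1 gets hockey for sport.
The person who likes cherries is in house 1 (clue 1).
The golf player is in house 2 (clue 11).
House 3's sport must be cricket (nothing else left).
From clue 3, the person who makes pie must be in house 2.
Clue 10: the person with the jade is in house 2.
Clue 13 places the person who likes grapes in house 4.
The only gemstone still possible for house 1 is sapphire.
House 1 dessert: only gelato fits.
So house 3 gets mousse for dessert.
Clue 2 places the person who likes pears in house 2.
By clue 7, the person who likes plums is in house 3.
From clue 7, the person with the topaz must be in house 3.
By clue 9, the person with the onyx is in house 4.
The only gemstone still possible for house 5 is diamond.
So: house 1 = cherries/hockey/sapphire/gelato, house 2 = pears/golf/jade/pie, house 3 = plums/cricket/topaz/mousse, house 4 = grapes/badminton/onyx/tarts, house 5 = mangoes/basketball/diamond/donuts.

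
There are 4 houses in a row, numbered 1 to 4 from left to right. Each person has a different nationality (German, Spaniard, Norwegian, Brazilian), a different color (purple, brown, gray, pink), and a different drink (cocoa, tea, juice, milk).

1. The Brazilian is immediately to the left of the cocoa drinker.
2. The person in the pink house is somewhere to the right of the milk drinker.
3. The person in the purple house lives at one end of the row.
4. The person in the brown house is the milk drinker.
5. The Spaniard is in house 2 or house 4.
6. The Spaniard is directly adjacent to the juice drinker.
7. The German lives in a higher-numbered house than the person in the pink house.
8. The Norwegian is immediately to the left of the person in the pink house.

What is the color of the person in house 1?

The German is narrowed to house 3 or 4; consider each.
Placing it in house 3 leads to a contradiction, so it's in house 4.
House 1's nationality must be Norwegian (nothing else left).
House 2 nationality: only Spaniard fits.
The only nationality still possible for house 3 is Brazilian.
The cocoa drinker is in house 4 (clue 1).
The person in the pink house is in house 2 (clue 8).
That leaves gray as the color for house 3.
So house 4 gets purple for color.
By clue 2, the milk drinker is in house 1.
That leaves brown as the color for house 1.
House 2 drink: only tea fits.
House 3's drink must be juice (nothing else left).
So: house 1 = Norwegian/brown/milk, house 2 = Spaniard/pink/tea, house 3 = Brazilian/gray/juice, house 4 = German/purple/cocoa.

brown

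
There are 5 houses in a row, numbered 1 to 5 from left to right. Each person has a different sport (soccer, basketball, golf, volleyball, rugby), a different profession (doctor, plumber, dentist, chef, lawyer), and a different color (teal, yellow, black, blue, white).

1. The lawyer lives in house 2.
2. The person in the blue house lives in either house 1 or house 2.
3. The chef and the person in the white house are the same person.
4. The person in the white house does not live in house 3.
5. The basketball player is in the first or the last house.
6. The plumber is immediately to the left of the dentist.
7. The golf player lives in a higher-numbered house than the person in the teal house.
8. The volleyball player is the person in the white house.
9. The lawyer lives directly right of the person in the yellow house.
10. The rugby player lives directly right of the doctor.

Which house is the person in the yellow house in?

1

Clue 1 places the lawyer in house 2.
The person in the yellow house is in house 1 (clue 9).
House 2's color must be blue (nothing else left).
The only sport still possible for house 3 is soccer.
House 1's profession must be doctor (nothing else left).
The only profession still possible for house 3 is plumber.
Clue 6 places the dentist in house 4.
Clue 10 places the rugby player in house 2.
So house 1 gets basketball for sport.
House 5 profession: only chef fits.
By clue 3, the person in the white house is in house 5.
By clue 8, the volleyball player is in house 5.
So house 4 gets golf for sport.
The person in the teal house is in house 3 (clue 7).
The only color still possible for house 4 is black.
So: house 1 = basketball/doctor/yellow, house 2 = rugby/lawyer/blue, house 3 = soccer/plumber/teal, house 4 = golf/dentist/black, house 5 = volleyball/chef/white.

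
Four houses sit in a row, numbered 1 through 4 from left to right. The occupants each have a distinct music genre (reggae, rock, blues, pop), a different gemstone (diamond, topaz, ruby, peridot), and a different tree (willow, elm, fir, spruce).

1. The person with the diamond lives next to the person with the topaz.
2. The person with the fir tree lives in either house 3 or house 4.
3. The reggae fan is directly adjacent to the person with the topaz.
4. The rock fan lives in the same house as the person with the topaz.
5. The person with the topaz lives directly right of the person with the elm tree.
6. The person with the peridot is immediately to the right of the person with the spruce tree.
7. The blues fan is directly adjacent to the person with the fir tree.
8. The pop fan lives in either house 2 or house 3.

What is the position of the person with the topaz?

So house 1 gets reggae for music genre.
From clue 3, the person with the topaz must be in house 2.
Clue 4: the rock fan is in house 2.
Clue 5: the person with the elm tree is in house 1.
House 3 music genre: only pop fits.
The only music genre still possible for house 4 is blues.
Clue 7 places the person with the fir tree in house 3.
The only tree still possible for house 2 is spruce.
That leaves willow as the tree for house 4.
Clue 6 places the person with the peridot in house 3.
That leaves ruby as the gemstone for house 4.
House 1 gemstone: only diamond fits.
So: house 1 = reggae/diamond/elm, house 2 = rock/topaz/spruce, house 3 = pop/peridot/fir, house 4 = blues/ruby/willow.

2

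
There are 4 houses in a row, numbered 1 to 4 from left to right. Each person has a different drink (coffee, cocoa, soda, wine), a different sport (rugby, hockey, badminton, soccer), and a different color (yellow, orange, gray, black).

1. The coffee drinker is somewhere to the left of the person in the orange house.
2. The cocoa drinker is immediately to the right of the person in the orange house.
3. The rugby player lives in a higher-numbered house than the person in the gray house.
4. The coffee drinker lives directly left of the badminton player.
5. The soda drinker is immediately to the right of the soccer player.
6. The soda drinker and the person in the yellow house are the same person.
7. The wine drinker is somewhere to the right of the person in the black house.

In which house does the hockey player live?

So house 1 gets coffee for drink.
House 4 color: only yellow fits.
By clue 4, the badminton player is in house 2.
Clue 6: the soda drinker is in house 4.
House 2 drink: only wine fits.
So house 3 gets cocoa for drink.
By clue 2, the person in the orange house is in house 2.
The soccer player is in house 3 (clue 5).
From clue 7, the person in the black house must be in house 1.
The only sport still possible for house 1 is hockey.
House 4's sport must be rugby (nothing else left).
House 3's color must be gray (nothing else left).
So: house 1 = coffee/hockey/black, house 2 = wine/badminton/orange, house 3 = cocoa/soccer/gray, house 4 = soda/rugby/yellow.

1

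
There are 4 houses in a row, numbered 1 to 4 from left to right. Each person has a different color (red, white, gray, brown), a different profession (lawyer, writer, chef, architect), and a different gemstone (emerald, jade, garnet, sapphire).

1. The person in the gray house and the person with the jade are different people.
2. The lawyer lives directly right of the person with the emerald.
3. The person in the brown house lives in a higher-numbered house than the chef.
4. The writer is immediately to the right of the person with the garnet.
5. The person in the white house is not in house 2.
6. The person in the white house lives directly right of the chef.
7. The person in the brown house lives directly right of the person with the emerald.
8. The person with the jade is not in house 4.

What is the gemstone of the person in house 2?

garnet

House 1's profession must be architect (nothing else left).
House 4's gemstone must be sapphire (nothing else left).
The person in the brown house is narrowed to house 3 or 4; consider each.
Placing it in house 3 leads to a contradiction, so it's in house 4.
Clue 7 places the person with the emerald in house 3.
Clue 2 places the lawyer in house 4.
By clue 6, the chef is in house 2.
So house 3 gets white for color.
House 3 profession: only writer fits.
The person with the garnet is in house 2 (clue 4).
House 1 gemstone: only jade fits.
From clue 1, the person in the gray house must be in house 2.
House 1 color: only red fits.
So: house 1 = red/architect/jade, house 2 = gray/chef/garnet, house 3 = white/writer/emerald, house 4 = brown/lawyer/sapphire.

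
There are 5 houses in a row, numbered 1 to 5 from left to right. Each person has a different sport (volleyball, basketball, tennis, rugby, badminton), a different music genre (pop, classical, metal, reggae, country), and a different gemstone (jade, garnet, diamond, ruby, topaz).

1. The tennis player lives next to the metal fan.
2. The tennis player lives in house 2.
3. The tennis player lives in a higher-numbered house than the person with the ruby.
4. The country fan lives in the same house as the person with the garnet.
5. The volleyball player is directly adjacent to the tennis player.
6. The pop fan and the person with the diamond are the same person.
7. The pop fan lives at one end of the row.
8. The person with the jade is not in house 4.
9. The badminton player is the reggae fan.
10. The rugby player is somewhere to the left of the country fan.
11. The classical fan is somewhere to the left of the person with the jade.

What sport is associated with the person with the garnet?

tennis

Clue 2 places the tennis player in house 2.
By clue 3, the person with the ruby is in house 1.
From clue 6, the pop fan must be in house 5.
Clue 6 places the person with the diamond in house 5.
So house 5 gets basketball for sport.
That leaves badminton as the sport for house 4.
The reggae fan is in house 4 (clue 9).
Clue 10 places the rugby player in house 1.
The only sport still possible for house 3 is volleyball.
The only gemstone still possible for house 4 is topaz.
The classical fan is narrowed to house 1 or 2; consider each.
Placing it in house 2 leads to a contradiction, so it's in house 1.
House 2's music genre must be country (nothing else left).
The only music genre still possible for house 3 is metal.
The person with the garnet is in house 2 (clue 4).
House 3 gemstone: only jade fits.
So: house 1 = rugby/classical/ruby, house 2 = tennis/country/garnet, house 3 = volleyball/metal/jade, house 4 = badminton/reggae/topaz, house 5 = basketball/pop/diamond.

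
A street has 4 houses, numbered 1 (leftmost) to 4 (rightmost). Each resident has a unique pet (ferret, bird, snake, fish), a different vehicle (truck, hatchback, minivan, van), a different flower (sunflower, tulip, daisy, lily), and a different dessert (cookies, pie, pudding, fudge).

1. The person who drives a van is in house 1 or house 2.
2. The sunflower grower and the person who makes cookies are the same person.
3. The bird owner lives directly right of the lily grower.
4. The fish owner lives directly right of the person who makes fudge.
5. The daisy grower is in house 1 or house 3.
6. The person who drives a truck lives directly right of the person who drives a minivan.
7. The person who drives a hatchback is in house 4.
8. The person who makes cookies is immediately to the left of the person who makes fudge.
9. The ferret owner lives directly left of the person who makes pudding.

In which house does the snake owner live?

1

Clue 7 places the person who drives a hatchback in house 4.
House 3 vehicle: only truck fits.
House 4 flower: only tulip fits.
By clue 6, the person who drives a minivan is in house 2.
The only vehicle still possible for house 1 is van.
The fish owner is narrowed to house 3 or 4; consider each.
Placing it in house 3 leads to a contradiction, so it's in house 4.
Clue 4: the person who makes fudge is in house 3.
Clue 8 places the person who makes cookies in house 2.
House 1 dessert: only pie fits.
So house 4 gets pudding for dessert.
The sunflower grower is in house 2 (clue 2).
From clue 9, the ferret owner must be in house 3.
House 1 pet: only snake fits.
House 2 pet: only bird fits.
So house 1 gets lily for flower.
House 3 flower: only daisy fits.
So: house 1 = snake/van/lily/pie, house 2 = bird/minivan/sunflower/cookies, house 3 = ferret/truck/daisy/fudge, house 4 = fish/hatchback/tulip/pudding.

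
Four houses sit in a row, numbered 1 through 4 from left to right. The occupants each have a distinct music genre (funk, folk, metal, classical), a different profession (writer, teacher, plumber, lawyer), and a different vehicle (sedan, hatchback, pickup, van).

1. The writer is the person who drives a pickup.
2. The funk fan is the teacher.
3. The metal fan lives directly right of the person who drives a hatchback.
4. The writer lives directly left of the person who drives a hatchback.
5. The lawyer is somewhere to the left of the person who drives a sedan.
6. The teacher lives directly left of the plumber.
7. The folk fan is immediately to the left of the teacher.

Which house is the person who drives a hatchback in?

House 4 profession: only plumber fits.
By clue 6, the teacher is in house 3.
From clue 7, the folk fan must be in house 2.
House 1's music genre must be classical (nothing else left).
So house 4 gets metal for music genre.
By clue 3, the person who drives a hatchback is in house 3.
The writer is in house 2 (clue 4).
That leaves funk as the music genre for house 3.
The only profession still possible for house 1 is lawyer.
The person who drives a pickup is in house 2 (clue 1).
The only vehicle still possible for house 1 is van.
House 4 vehicle: only sedan fits.
So: house 1 = classical/lawyer/van, house 2 = folk/writer/pickup, house 3 = funk/teacher/hatchback, house 4 = metal/plumber/sedan.

3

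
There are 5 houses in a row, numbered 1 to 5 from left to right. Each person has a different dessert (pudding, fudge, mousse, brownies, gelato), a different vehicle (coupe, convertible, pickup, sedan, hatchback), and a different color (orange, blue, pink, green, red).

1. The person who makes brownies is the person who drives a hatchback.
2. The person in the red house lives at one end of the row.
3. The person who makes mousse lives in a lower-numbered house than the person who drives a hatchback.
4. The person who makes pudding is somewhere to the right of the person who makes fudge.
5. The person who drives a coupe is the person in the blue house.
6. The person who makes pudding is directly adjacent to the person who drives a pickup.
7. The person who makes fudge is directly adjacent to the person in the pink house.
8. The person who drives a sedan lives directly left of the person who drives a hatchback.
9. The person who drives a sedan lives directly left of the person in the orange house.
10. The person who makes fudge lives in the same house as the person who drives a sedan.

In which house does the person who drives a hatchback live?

The person in the red house is narrowed to house 1 or 5; consider each.
Placing it in house 1 leads to a contradiction, so it's in house 5.
The person who makes brownies is narrowed to house 2 or 3 or 4; consider each.
Placing it in house 2 and house 4 leads to a contradiction, so it's in house 3.
Clue 1 places the person who drives a hatchback in house 3.
The person who drives a sedan is in house 2 (clue 8).
Clue 9: the person in the orange house is in house 3.
From clue 10, the person who makes fudge must be in house 2.
That leaves mousse as the dessert for house 1.
The person in the pink house is in house 1 (clue 7).
That leaves green as the color for house 2.
House 4 color: only blue fits.
From clue 5, the person who drives a coupe must be in house 4.
So house 1 gets convertible for vehicle.
So house 5 gets pickup for vehicle.
From clue 6, the person who makes pudding must be in house 4.
House 5 dessert: only gelato fits.
So: house 1 = mousse/convertible/pink, house 2 = fudge/sedan/green, house 3 = brownies/hatchback/orange, house 4 = pudding/coupe/blue, house 5 = gelato/pickup/red.

3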